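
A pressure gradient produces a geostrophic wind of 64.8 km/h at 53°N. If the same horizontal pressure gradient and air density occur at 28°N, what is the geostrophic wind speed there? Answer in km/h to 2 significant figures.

With the same pressure gradient and density, V_g ∝ 1/f ∝ 1/sin φ.
V₂ = V₁ · sin φ₁ / sin φ₂ = 64.8 × sin 53° / sin 28°
V₂ = 64.8 × 0.7986/0.4695 = 110 km/h

110 km/h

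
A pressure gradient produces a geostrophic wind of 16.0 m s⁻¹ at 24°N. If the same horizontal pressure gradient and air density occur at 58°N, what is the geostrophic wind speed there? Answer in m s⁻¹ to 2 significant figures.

7.7 m s⁻¹

With the same pressure gradient and density, V_g ∝ 1/f ∝ 1/sin φ.
V₂ = V₁ · sin φ₁ / sin φ₂ = 16.0 × sin 24° / sin 58°
V₂ = 16.0 × 0.4067/0.8480 = 7.7 m s⁻¹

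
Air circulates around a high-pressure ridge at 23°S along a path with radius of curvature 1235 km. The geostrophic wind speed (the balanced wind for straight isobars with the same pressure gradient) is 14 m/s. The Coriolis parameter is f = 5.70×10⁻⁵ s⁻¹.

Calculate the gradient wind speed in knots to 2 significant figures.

37 knots

Around a high, pressure-gradient force acts outward with centrifugal, so Coriolis balances both:
fV = (1/ρ)|∂P/∂n| + V²/R  →  V² − fR·V + fR·V_g = 0
With fR = 5.70×10⁻⁵ × 1235×10³ m = 70.4 m/s:
V = [fR − √((fR)² − 4 fR V_g)]/2 = [70.4 − √(70.4² − 4×70.4×14)]/2 = 19.3 m/s
Supergeostrophic (V > V_g = 14 m/s), as expected around a high.
Converting: 19.3 m/s × 1.944 = 37 knots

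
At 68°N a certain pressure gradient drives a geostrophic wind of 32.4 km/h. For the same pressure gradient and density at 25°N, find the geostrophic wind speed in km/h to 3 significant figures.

71.1 km/h

With the same pressure gradient and density, V_g ∝ 1/f ∝ 1/sin φ.
V₂ = V₁ · sin φ₁ / sin φ₂ = 32.4 × sin 68° / sin 25°
V₂ = 32.4 × 0.9272/0.4226 = 71.1 km/h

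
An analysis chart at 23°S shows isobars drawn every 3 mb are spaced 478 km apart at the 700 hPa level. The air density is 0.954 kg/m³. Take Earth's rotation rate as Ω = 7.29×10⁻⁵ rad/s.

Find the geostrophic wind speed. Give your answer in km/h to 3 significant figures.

41.6 km/h

Coriolis parameter at 23°S:
f = 2Ω sin φ = 2 × 7.29×10⁻⁵ × sin 23° = 5.70×10⁻⁵ s⁻¹
Pressure gradient: |∂P/∂n| = 300 Pa / 478000 m = 6.28×10⁻⁴ Pa/m
Geostrophic balance (pressure-gradient force = Coriolis force):
V_g = (1/(fρ)) |∂P/∂n| = 6.28×10⁻⁴ / (5.70×10⁻⁵ × 0.954) = 11.5 m/s
Converting: 11.5 m/s × 3.6 = 41.6 km/h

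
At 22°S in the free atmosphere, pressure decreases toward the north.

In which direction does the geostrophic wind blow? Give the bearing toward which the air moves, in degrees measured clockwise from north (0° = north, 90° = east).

The pressure-gradient force points toward the north (bearing 000°).
Geostrophic balance: in the Southern Hemisphere the Coriolis force deflects motion to the left, so the geostrophic wind blows 90° to the left of the pressure-gradient force (low pressure on the right).
Rotating 000° by 90° counterclockwise gives 270° — the wind blows toward the west.

270°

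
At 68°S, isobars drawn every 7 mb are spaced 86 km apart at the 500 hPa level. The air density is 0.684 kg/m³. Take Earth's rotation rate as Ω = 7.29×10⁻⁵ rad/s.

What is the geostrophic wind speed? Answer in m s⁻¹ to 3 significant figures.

88.0 m s⁻¹

Coriolis parameter at 68°S:
f = 2Ω sin φ = 2 × 7.29×10⁻⁵ × sin 68° = 1.35×10⁻⁴ s⁻¹
Pressure gradient: |∂P/∂n| = 700 Pa / 86000 m = 8.14×10⁻³ Pa/m
Geostrophic balance (pressure-gradient force = Coriolis force):
V_g = (1/(fρ)) |∂P/∂n| = 8.14×10⁻³ / (1.35×10⁻⁴ × 0.684) = 88.0 m/s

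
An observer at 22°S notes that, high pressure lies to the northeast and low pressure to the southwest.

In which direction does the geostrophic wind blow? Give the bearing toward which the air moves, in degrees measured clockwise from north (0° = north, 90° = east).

The pressure-gradient force points toward the southwest (bearing 225°).
Geostrophic balance: in the Southern Hemisphere the Coriolis force deflects motion to the left, so the geostrophic wind blows 90° to the left of the pressure-gradient force (low pressure on the right).
Rotating 225° by 90° counterclockwise gives 135° — the wind blows toward the southeast.

135°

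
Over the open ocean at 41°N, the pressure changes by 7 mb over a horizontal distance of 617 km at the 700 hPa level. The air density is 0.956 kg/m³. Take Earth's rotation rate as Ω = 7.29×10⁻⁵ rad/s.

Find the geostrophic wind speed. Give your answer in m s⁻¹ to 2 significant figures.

12 m s⁻¹

Coriolis parameter at 41°N:
f = 2Ω sin φ = 2 × 7.29×10⁻⁵ × sin 41° = 9.57×10⁻⁵ s⁻¹
Pressure gradient: |∂P/∂n| = 700 Pa / 617000 m = 1.13×10⁻³ Pa/m
Geostrophic balance (pressure-gradient force = Coriolis force):
V_g = (1/(fρ)) |∂P/∂n| = 1.13×10⁻³ / (9.57×10⁻⁵ × 0.956) = 12.4 m/s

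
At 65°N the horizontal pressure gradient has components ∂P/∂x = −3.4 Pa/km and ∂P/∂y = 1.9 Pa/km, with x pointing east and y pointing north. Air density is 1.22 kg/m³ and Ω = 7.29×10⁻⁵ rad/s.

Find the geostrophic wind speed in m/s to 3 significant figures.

Coriolis parameter at 65°N:
f = 2Ω sin φ = 2 × 7.29×10⁻⁵ × sin 65° = 1.32×10⁻⁴ s⁻¹
Component geostrophic relations (x east, y north):
u_g = −(1/(fρ)) ∂P/∂y,  v_g = (1/(fρ)) ∂P/∂x
u_g = −(1.9×10⁻³)/(1.32×10⁻⁴ × 1.22) = −11.8 m/s;  v_g = (−3.4×10⁻³)/(1.32×10⁻⁴ × 1.22) = −21.1 m/s
|V_g| = √(u_g² + v_g²) = 24.2 m/s

24.2 m/s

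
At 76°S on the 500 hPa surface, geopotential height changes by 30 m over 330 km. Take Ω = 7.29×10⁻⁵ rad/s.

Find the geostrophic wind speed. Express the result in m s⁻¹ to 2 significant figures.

6.3 m s⁻¹

Coriolis parameter at 76°S:
f = 2Ω sin φ = 2 × 7.29×10⁻⁵ × sin 76° = 1.41×10⁻⁴ s⁻¹
Height gradient: |∂Z/∂n| = 30 m / 330000 m = 9.09×10⁻⁵
On a pressure surface, geostrophic balance gives V_g = (g/f)|∂Z/∂n|:
V_g = 9.81 × 9.09×10⁻⁵ / 1.41×10⁻⁴ = 6.30 m/s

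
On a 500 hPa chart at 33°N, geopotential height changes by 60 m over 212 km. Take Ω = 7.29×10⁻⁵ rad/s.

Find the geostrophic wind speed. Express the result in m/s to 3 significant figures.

Coriolis parameter at 33°N:
f = 2Ω sin φ = 2 × 7.29×10⁻⁵ × sin 33° = 7.94×10⁻⁵ s⁻¹
Height gradient: |∂Z/∂n| = 60 m / 212000 m = 2.83×10⁻⁴
On a pressure surface, geostrophic balance gives V_g = (g/f)|∂Z/∂n|:
V_g = 9.81 × 2.83×10⁻⁴ / 7.94×10⁻⁵ = 35.0 m/s

35.0 m/s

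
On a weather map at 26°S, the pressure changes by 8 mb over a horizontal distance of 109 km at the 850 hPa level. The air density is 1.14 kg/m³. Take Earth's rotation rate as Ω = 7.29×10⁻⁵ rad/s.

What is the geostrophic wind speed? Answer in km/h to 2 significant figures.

Coriolis parameter at 26°S:
f = 2Ω sin φ = 2 × 7.29×10⁻⁵ × sin 26° = 6.39×10⁻⁵ s⁻¹
Pressure gradient: |∂P/∂n| = 800 Pa / 109000 m = 7.34×10⁻³ Pa/m
Geostrophic balance (pressure-gradient force = Coriolis force):
V_g = (1/(fρ)) |∂P/∂n| = 7.34×10⁻³ / (6.39×10⁻⁵ × 1.14) = 101 m/s
Converting: 101 m/s × 3.6 = 360 km/h

360 km/h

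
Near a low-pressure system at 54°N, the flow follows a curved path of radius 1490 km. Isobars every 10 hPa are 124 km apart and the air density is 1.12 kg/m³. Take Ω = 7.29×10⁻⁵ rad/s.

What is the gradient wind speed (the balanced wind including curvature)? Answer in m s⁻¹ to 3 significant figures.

Coriolis parameter at 54°N:
f = 2Ω sin φ = 2 × 7.29×10⁻⁵ × sin 54° = 1.18×10⁻⁴ s⁻¹
Pressure gradient: |∂P/∂n| = 1000 Pa / 124000 m = 8.06×10⁻³ Pa/m
Geostrophic speed: V_g = |∂P/∂n|/(fρ) = 8.06×10⁻³/(1.18×10⁻⁴ × 1.12) = 61.0 m/s
Around a low, centrifugal force acts outward with Coriolis, so pressure-gradient force balances both:
(1/ρ)|∂P/∂n| = fV + V²/R  →  V² + fR·V − fR·V_g = 0
With fR = 1.18×10⁻⁴ × 1490×10³ m = 176 m/s:
V = [−fR + √((fR)² + 4 fR V_g)]/2 = [−176 + √(176² + 4×176×61)]/2 = 48 m/s
Subgeostrophic (V < V_g = 61 m/s), as expected around a low.

48.0 m s⁻¹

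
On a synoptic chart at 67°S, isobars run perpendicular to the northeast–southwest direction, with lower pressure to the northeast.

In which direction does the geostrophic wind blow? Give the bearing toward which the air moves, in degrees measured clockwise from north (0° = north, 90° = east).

315°

The pressure-gradient force points toward the northeast (bearing 045°).
Geostrophic balance: in the Southern Hemisphere the Coriolis force deflects motion to the left, so the geostrophic wind blows 90° to the left of the pressure-gradient force (low pressure on the right).
Rotating 045° by 90° counterclockwise gives 315° — the wind blows toward the northwest.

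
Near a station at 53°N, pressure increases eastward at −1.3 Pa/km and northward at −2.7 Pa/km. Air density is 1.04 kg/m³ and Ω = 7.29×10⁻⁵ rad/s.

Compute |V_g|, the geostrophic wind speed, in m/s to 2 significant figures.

25 m/s

Coriolis parameter at 53°N:
f = 2Ω sin φ = 2 × 7.29×10⁻⁵ × sin 53° = 1.16×10⁻⁴ s⁻¹
Component geostrophic relations (x east, y north):
u_g = −(1/(fρ)) ∂P/∂y,  v_g = (1/(fρ)) ∂P/∂x
u_g = −(−2.7×10⁻³)/(1.16×10⁻⁴ × 1.04) = 22.3 m/s;  v_g = (−1.3×10⁻³)/(1.16×10⁻⁴ × 1.04) = −10.7 m/s
|V_g| = √(u_g² + v_g²) = 24.7 m/s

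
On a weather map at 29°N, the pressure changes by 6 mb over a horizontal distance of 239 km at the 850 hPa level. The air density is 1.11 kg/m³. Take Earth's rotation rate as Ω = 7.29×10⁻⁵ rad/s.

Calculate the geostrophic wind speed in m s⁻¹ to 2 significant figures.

Coriolis parameter at 29°N:
f = 2Ω sin φ = 2 × 7.29×10⁻⁵ × sin 29° = 7.07×10⁻⁵ s⁻¹
Pressure gradient: |∂P/∂n| = 600 Pa / 239000 m = 2.51×10⁻³ Pa/m
Geostrophic balance (pressure-gradient force = Coriolis force):
V_g = (1/(fρ)) |∂P/∂n| = 2.51×10⁻³ / (7.07×10⁻⁵ × 1.11) = 32.0 m/s

32 m s⁻¹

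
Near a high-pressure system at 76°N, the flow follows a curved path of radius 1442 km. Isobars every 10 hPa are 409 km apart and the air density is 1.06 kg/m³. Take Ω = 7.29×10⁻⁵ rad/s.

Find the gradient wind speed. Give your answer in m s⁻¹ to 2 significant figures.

Coriolis parameter at 76°N:
f = 2Ω sin φ = 2 × 7.29×10⁻⁵ × sin 76° = 1.41×10⁻⁴ s⁻¹
Pressure gradient: |∂P/∂n| = 1000 Pa / 409000 m = 2.44×10⁻³ Pa/m
Geostrophic speed: V_g = |∂P/∂n|/(fρ) = 2.44×10⁻³/(1.41×10⁻⁴ × 1.06) = 16.3 m/s
Around a high, pressure-gradient force acts outward with centrifugal, so Coriolis balances both:
fV = (1/ρ)|∂P/∂n| + V²/R  →  V² − fR·V + fR·V_g = 0
With fR = 1.41×10⁻⁴ × 1442×10³ m = 204 m/s:
V = [fR − √((fR)² − 4 fR V_g)]/2 = [204 − √(204² − 4×204×16.3)]/2 = 17.9 m/s
Supergeostrophic (V > V_g = 16.3 m/s), as expected around a high.

18 m s⁻¹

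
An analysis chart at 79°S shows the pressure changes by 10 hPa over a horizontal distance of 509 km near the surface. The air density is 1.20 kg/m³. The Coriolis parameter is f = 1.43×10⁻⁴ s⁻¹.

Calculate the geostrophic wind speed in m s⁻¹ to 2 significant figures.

Pressure gradient: |∂P/∂n| = 1000 Pa / 509000 m = 1.96×10⁻³ Pa/m
Geostrophic balance (pressure-gradient force = Coriolis force):
V_g = (1/(fρ)) |∂P/∂n| = 1.96×10⁻³ / (1.43×10⁻⁴ × 1.20) = 11.4 m/s

11 m s⁻¹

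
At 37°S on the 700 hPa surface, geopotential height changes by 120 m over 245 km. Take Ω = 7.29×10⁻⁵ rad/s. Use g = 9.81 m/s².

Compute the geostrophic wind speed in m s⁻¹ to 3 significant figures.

54.8 m s⁻¹

Coriolis parameter at 37°S:
f = 2Ω sin φ = 2 × 7.29×10⁻⁵ × sin 37° = 8.77×10⁻⁵ s⁻¹
Height gradient: |∂Z/∂n| = 120 m / 245000 m = 4.90×10⁻⁴
On a pressure surface, geostrophic balance gives V_g = (g/f)|∂Z/∂n|:
V_g = 9.81 × 4.90×10⁻⁴ / 8.77×10⁻⁵ = 54.8 m/s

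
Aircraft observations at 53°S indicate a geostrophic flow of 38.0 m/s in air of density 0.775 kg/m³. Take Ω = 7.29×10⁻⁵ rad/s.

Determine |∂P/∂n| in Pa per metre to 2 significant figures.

Coriolis parameter at 53°S:
f = 2Ω sin φ = 2 × 7.29×10⁻⁵ × sin 53° = 1.16×10⁻⁴ s⁻¹
Geostrophic balance rearranged: |∂P/∂n| = f ρ V_g
|∂P/∂n| = 1.16×10⁻⁴ × 0.775 × 38.0 = 3.43×10⁻³ Pa/m

3.4×10⁻³ Pa/m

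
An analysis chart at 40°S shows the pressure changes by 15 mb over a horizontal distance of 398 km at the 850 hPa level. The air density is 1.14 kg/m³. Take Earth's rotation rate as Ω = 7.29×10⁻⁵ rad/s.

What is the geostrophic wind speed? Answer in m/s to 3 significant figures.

35.3 m/s

Coriolis parameter at 40°S:
f = 2Ω sin φ = 2 × 7.29×10⁻⁵ × sin 40° = 9.37×10⁻⁵ s⁻¹
Pressure gradient: |∂P/∂n| = 1500 Pa / 398000 m = 3.77×10⁻³ Pa/m
Geostrophic balance (pressure-gradient force = Coriolis force):
V_g = (1/(fρ)) |∂P/∂n| = 3.77×10⁻³ / (9.37×10⁻⁵ × 1.14) = 35.3 m/s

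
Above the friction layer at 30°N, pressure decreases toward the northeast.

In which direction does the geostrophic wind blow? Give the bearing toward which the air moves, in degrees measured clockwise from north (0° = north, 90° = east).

The pressure-gradient force points toward the northeast (bearing 045°).
Geostrophic balance: in the Northern Hemisphere the Coriolis force deflects motion to the right, so the geostrophic wind blows 90° to the right of the pressure-gradient force (low pressure on the left).
Rotating 045° by 90° clockwise gives 135° — the wind blows toward the southeast.

135°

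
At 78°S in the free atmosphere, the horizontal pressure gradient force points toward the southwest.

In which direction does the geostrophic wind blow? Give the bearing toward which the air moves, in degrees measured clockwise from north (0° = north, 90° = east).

The pressure-gradient force points toward the southwest (bearing 225°).
Geostrophic balance: in the Southern Hemisphere the Coriolis force deflects motion to the left, so the geostrophic wind blows 90° to the left of the pressure-gradient force (low pressure on the right).
Rotating 225° by 90° counterclockwise gives 135° — the wind blows toward the southeast.

135°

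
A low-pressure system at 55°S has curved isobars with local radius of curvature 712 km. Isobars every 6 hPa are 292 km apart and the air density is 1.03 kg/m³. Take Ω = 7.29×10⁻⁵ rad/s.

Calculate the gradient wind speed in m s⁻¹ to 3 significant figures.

Coriolis parameter at 55°S:
f = 2Ω sin φ = 2 × 7.29×10⁻⁵ × sin 55° = 1.19×10⁻⁴ s⁻¹
Pressure gradient: |∂P/∂n| = 600 Pa / 292000 m = 2.05×10⁻³ Pa/m
Geostrophic speed: V_g = |∂P/∂n|/(fρ) = 2.05×10⁻³/(1.19×10⁻⁴ × 1.03) = 16.7 m/s
Around a low, centrifugal force acts outward with Coriolis, so pressure-gradient force balances both:
(1/ρ)|∂P/∂n| = fV + V²/R  →  V² + fR·V − fR·V_g = 0
With fR = 1.19×10⁻⁴ × 712×10³ m = 85.0 m/s:
V = [−fR + √((fR)² + 4 fR V_g)]/2 = [−85.0 + √(85.0² + 4×85.0×16.7)]/2 = 14.3 m/s
Subgeostrophic (V < V_g = 16.7 m/s), as expected around a low.

14.3 m s⁻¹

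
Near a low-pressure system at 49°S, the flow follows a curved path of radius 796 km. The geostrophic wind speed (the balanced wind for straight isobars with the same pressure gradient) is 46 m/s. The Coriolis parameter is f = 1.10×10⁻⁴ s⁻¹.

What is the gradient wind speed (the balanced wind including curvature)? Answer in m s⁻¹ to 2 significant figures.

Around a low, centrifugal force acts outward with Coriolis, so pressure-gradient force balances both:
(1/ρ)|∂P/∂n| = fV + V²/R  →  V² + fR·V − fR·V_g = 0
With fR = 1.10×10⁻⁴ × 796×10³ m = 87.6 m/s:
V = [−fR + √((fR)² + 4 fR V_g)]/2 = [−87.6 + √(87.6² + 4×87.6×46)]/2 = 33.3 m/s
Subgeostrophic (V < V_g = 46 m/s), as expected around a low.

33 m s⁻¹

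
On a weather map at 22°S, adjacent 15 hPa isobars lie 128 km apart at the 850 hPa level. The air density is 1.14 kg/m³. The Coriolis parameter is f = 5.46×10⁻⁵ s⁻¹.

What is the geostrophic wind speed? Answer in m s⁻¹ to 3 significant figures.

Pressure gradient: |∂P/∂n| = 1500 Pa / 128000 m = 1.17×10⁻² Pa/m
Geostrophic balance (pressure-gradient force = Coriolis force):
V_g = (1/(fρ)) |∂P/∂n| = 1.17×10⁻² / (5.46×10⁻⁵ × 1.14) = 188 m/s

188 m s⁻¹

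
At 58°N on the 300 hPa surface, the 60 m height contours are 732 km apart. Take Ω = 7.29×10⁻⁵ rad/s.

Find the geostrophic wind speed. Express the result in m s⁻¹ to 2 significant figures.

Coriolis parameter at 58°N:
f = 2Ω sin φ = 2 × 7.29×10⁻⁵ × sin 58° = 1.24×10⁻⁴ s⁻¹
Height gradient: |∂Z/∂n| = 60 m / 732000 m = 8.20×10⁻⁵
On a pressure surface, geostrophic balance gives V_g = (g/f)|∂Z/∂n|:
V_g = 9.81 × 8.20×10⁻⁵ / 1.24×10⁻⁴ = 6.50 m/s

6.5 m s⁻¹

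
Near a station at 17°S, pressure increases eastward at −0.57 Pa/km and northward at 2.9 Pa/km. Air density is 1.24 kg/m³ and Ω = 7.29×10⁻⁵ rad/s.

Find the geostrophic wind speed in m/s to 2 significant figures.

Coriolis parameter at 17°S:
f = 2Ω sin φ = 2 × 7.29×10⁻⁵ × sin 17° = 4.26×10⁻⁵ s⁻¹
In the Southern Hemisphere f is negative: f = −4.26×10⁻⁵ s⁻¹.
Component geostrophic relations (x east, y north):
u_g = −(1/(fρ)) ∂P/∂y,  v_g = (1/(fρ)) ∂P/∂x
u_g = −(2.9×10⁻³)/(−4.26×10⁻⁵ × 1.24) = 54.9 m/s;  v_g = (−0.57×10⁻³)/(−4.26×10⁻⁵ × 1.24) = 10.8 m/s
|V_g| = √(u_g² + v_g²) = 55.9 m/s

56 m/s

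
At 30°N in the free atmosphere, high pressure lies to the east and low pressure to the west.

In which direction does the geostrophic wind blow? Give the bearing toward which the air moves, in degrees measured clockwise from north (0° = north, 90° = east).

000°

The pressure-gradient force points toward the west (bearing 270°).
Geostrophic balance: in the Northern Hemisphere the Coriolis force deflects motion to the right, so the geostrophic wind blows 90° to the right of the pressure-gradient force (low pressure on the left).
Rotating 270° by 90° clockwise gives 000° — the wind blows toward the north.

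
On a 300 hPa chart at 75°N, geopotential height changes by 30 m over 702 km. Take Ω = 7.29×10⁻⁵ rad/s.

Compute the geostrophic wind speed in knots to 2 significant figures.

5.8 knots

Coriolis parameter at 75°N:
f = 2Ω sin φ = 2 × 7.29×10⁻⁵ × sin 75° = 1.41×10⁻⁴ s⁻¹
Height gradient: |∂Z/∂n| = 30 m / 702000 m = 4.27×10⁻⁵
On a pressure surface, geostrophic balance gives V_g = (g/f)|∂Z/∂n|:
V_g = 9.81 × 4.27×10⁻⁵ / 1.41×10⁻⁴ = 2.98 m/s
Converting: 2.98 m/s × 1.944 = 5.8 knots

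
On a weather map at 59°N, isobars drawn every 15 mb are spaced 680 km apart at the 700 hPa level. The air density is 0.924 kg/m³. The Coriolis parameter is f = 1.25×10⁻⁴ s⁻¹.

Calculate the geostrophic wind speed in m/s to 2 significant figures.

19 m/s

Pressure gradient: |∂P/∂n| = 1500 Pa / 680000 m = 2.21×10⁻³ Pa/m
Geostrophic balance (pressure-gradient force = Coriolis force):
V_g = (1/(fρ)) |∂P/∂n| = 2.21×10⁻³ / (1.25×10⁻⁴ × 0.924) = 19.1 m/s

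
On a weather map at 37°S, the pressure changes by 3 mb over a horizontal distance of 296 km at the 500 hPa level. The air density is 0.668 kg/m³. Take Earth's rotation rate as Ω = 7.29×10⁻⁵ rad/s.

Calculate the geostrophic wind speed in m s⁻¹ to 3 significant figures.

Coriolis parameter at 37°S:
f = 2Ω sin φ = 2 × 7.29×10⁻⁵ × sin 37° = 8.77×10⁻⁵ s⁻¹
Pressure gradient: |∂P/∂n| = 300 Pa / 296000 m = 1.01×10⁻³ Pa/m
Geostrophic balance (pressure-gradient force = Coriolis force):
V_g = (1/(fρ)) |∂P/∂n| = 1.01×10⁻³ / (8.77×10⁻⁵ × 0.668) = 17.3 m/s

17.3 m s⁻¹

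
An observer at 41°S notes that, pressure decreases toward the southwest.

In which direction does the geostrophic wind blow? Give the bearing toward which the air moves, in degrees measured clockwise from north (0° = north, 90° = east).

The pressure-gradient force points toward the southwest (bearing 225°).
Geostrophic balance: in the Southern Hemisphere the Coriolis force deflects motion to the left, so the geostrophic wind blows 90° to the left of the pressure-gradient force (low pressure on the right).
Rotating 225° by 90° counterclockwise gives 135° — the wind blows toward the southeast.

135°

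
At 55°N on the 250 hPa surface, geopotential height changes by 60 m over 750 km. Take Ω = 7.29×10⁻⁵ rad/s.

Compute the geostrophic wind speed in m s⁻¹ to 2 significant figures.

6.6 m s⁻¹

Coriolis parameter at 55°N:
f = 2Ω sin φ = 2 × 7.29×10⁻⁵ × sin 55° = 1.19×10⁻⁴ s⁻¹
Height gradient: |∂Z/∂n| = 60 m / 750000 m = 8.00×10⁻⁵
On a pressure surface, geostrophic balance gives V_g = (g/f)|∂Z/∂n|:
V_g = 9.81 × 8.00×10⁻⁵ / 1.19×10⁻⁴ = 6.57 m/s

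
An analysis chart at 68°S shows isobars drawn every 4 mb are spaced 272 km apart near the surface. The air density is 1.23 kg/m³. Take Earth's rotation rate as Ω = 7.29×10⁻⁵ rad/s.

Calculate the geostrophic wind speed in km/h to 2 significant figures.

Coriolis parameter at 68°S:
f = 2Ω sin φ = 2 × 7.29×10⁻⁵ × sin 68° = 1.35×10⁻⁴ s⁻¹
Pressure gradient: |∂P/∂n| = 400 Pa / 272000 m = 1.47×10⁻³ Pa/m
Geostrophic balance (pressure-gradient force = Coriolis force):
V_g = (1/(fρ)) |∂P/∂n| = 1.47×10⁻³ / (1.35×10⁻⁴ × 1.23) = 8.84 m/s
Converting: 8.84 m/s × 3.6 = 32 km/h

32 km/h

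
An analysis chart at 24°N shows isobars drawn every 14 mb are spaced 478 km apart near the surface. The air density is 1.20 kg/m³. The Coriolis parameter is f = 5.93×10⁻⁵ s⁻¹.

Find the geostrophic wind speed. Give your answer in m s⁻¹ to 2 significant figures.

41 m s⁻¹

Pressure gradient: |∂P/∂n| = 1400 Pa / 478000 m = 2.93×10⁻³ Pa/m
Geostrophic balance (pressure-gradient force = Coriolis force):
V_g = (1/(fρ)) |∂P/∂n| = 2.93×10⁻³ / (5.93×10⁻⁵ × 1.20) = 41.2 m/s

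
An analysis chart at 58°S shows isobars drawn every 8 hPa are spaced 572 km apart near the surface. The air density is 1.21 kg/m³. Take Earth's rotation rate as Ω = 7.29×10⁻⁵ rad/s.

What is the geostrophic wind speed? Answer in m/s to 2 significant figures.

9.3 m/s

Coriolis parameter at 58°S:
f = 2Ω sin φ = 2 × 7.29×10⁻⁵ × sin 58° = 1.24×10⁻⁴ s⁻¹
Pressure gradient: |∂P/∂n| = 800 Pa / 572000 m = 1.40×10⁻³ Pa/m
Geostrophic balance (pressure-gradient force = Coriolis force):
V_g = (1/(fρ)) |∂P/∂n| = 1.40×10⁻³ / (1.24×10⁻⁴ × 1.21) = 9.35 m/s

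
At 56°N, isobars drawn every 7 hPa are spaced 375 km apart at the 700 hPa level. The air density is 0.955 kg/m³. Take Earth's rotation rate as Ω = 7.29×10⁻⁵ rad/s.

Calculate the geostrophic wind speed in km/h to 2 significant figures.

58 km/h

Coriolis parameter at 56°N:
f = 2Ω sin φ = 2 × 7.29×10⁻⁵ × sin 56° = 1.21×10⁻⁴ s⁻¹
Pressure gradient: |∂P/∂n| = 700 Pa / 375000 m = 1.87×10⁻³ Pa/m
Geostrophic balance (pressure-gradient force = Coriolis force):
V_g = (1/(fρ)) |∂P/∂n| = 1.87×10⁻³ / (1.21×10⁻⁴ × 0.955) = 16.2 m/s
Converting: 16.2 m/s × 3.6 = 58 km/h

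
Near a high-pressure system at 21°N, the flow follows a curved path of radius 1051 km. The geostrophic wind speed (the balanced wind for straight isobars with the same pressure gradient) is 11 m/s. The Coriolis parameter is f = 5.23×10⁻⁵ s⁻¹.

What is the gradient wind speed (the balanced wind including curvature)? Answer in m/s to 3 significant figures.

Around a high, pressure-gradient force acts outward with centrifugal, so Coriolis balances both:
fV = (1/ρ)|∂P/∂n| + V²/R  →  V² − fR·V + fR·V_g = 0
With fR = 5.23×10⁻⁵ × 1051×10³ m = 55.0 m/s:
V = [fR − √((fR)² − 4 fR V_g)]/2 = [55.0 − √(55.0² − 4×55.0×11)]/2 = 15.2 m/s
Supergeostrophic (V > V_g = 11 m/s), as expected around a high.

15.2 m/s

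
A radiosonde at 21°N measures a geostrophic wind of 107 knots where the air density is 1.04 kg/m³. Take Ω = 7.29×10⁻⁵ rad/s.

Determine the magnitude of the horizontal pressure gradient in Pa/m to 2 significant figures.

Coriolis parameter at 21°N:
f = 2Ω sin φ = 2 × 7.29×10⁻⁵ × sin 21° = 5.23×10⁻⁵ s⁻¹
Wind speed in SI: 107 knots = 55.0 m/s
Geostrophic balance rearranged: |∂P/∂n| = f ρ V_g
|∂P/∂n| = 5.23×10⁻⁵ × 1.04 × 55.0 = 2.99×10⁻³ Pa/m

3.0×10⁻³ Pa/m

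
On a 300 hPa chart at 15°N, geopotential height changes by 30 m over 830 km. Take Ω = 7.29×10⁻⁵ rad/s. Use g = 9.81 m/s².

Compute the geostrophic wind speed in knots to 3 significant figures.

Coriolis parameter at 15°N:
f = 2Ω sin φ = 2 × 7.29×10⁻⁵ × sin 15° = 3.77×10⁻⁵ s⁻¹
Height gradient: |∂Z/∂n| = 30 m / 830000 m = 3.61×10⁻⁵
On a pressure surface, geostrophic balance gives V_g = (g/f)|∂Z/∂n|:
V_g = 9.81 × 3.61×10⁻⁵ / 3.77×10⁻⁵ = 9.40 m/s
Converting: 9.40 m/s × 1.944 = 18.3 knots

18.3 knots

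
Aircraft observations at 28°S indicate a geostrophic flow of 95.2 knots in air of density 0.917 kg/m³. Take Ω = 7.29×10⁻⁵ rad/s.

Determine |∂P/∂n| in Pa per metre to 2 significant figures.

Coriolis parameter at 28°S:
f = 2Ω sin φ = 2 × 7.29×10⁻⁵ × sin 28° = 6.84×10⁻⁵ s⁻¹
Wind speed in SI: 95.2 knots = 49.0 m/s
Geostrophic balance rearranged: |∂P/∂n| = f ρ V_g
|∂P/∂n| = 6.84×10⁻⁵ × 0.917 × 49.0 = 3.07×10⁻³ Pa/m

3.1×10⁻³ Pa/m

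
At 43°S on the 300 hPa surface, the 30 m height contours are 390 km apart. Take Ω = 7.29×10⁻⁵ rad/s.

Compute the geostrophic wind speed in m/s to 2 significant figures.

Coriolis parameter at 43°S:
f = 2Ω sin φ = 2 × 7.29×10⁻⁵ × sin 43° = 9.94×10⁻⁵ s⁻¹
Height gradient: |∂Z/∂n| = 30 m / 390000 m = 7.69×10⁻⁵
On a pressure surface, geostrophic balance gives V_g = (g/f)|∂Z/∂n|:
V_g = 9.81 × 7.69×10⁻⁵ / 9.94×10⁻⁵ = 7.59 m/s

7.6 m/s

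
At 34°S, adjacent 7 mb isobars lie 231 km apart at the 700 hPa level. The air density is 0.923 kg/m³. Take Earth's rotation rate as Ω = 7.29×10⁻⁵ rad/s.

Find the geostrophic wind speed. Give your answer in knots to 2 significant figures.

78 knots

Coriolis parameter at 34°S:
f = 2Ω sin φ = 2 × 7.29×10⁻⁵ × sin 34° = 8.15×10⁻⁵ s⁻¹
Pressure gradient: |∂P/∂n| = 700 Pa / 231000 m = 3.03×10⁻³ Pa/m
Geostrophic balance (pressure-gradient force = Coriolis force):
V_g = (1/(fρ)) |∂P/∂n| = 3.03×10⁻³ / (8.15×10⁻⁵ × 0.923) = 40.3 m/s
Converting: 40.3 m/s × 1.944 = 78 knots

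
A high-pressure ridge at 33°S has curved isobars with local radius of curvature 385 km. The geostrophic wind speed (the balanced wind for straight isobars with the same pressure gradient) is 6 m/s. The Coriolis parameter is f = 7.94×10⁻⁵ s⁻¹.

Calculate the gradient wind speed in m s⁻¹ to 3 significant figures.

8.20 m s⁻¹

Around a high, pressure-gradient force acts outward with centrifugal, so Coriolis balances both:
fV = (1/ρ)|∂P/∂n| + V²/R  →  V² − fR·V + fR·V_g = 0
With fR = 7.94×10⁻⁵ × 385×10³ m = 30.6 m/s:
V = [fR − √((fR)² − 4 fR V_g)]/2 = [30.6 − √(30.6² − 4×30.6×6)]/2 = 8.2 m/s
Supergeostrophic (V > V_g = 6 m/s), as expected around a high.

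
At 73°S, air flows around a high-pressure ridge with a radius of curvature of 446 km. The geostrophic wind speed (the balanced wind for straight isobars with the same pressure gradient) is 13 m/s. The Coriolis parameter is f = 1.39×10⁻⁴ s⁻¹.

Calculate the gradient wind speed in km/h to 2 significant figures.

67 km/h

Around a high, pressure-gradient force acts outward with centrifugal, so Coriolis balances both:
fV = (1/ρ)|∂P/∂n| + V²/R  →  V² − fR·V + fR·V_g = 0
With fR = 1.39×10⁻⁴ × 446×10³ m = 62.0 m/s:
V = [fR − √((fR)² − 4 fR V_g)]/2 = [62.0 − √(62.0² − 4×62.0×13)]/2 = 18.6 m/s
Supergeostrophic (V > V_g = 13 m/s), as expected around a high.
Converting: 18.6 m/s × 3.6 = 67 km/h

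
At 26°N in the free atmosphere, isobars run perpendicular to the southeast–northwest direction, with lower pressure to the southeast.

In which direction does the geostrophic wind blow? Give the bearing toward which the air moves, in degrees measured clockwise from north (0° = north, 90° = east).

The pressure-gradient force points toward the southeast (bearing 135°).
Geostrophic balance: in the Northern Hemisphere the Coriolis force deflects motion to the right, so the geostrophic wind blows 90° to the right of the pressure-gradient force (low pressure on the left).
Rotating 135° by 90° clockwise gives 225° — the wind blows toward the southwest.

225°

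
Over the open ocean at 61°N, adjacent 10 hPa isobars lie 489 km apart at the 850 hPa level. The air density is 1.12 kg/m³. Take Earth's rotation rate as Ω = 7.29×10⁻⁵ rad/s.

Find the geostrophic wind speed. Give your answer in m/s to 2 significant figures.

Coriolis parameter at 61°N:
f = 2Ω sin φ = 2 × 7.29×10⁻⁵ × sin 61° = 1.28×10⁻⁴ s⁻¹
Pressure gradient: |∂P/∂n| = 1000 Pa / 489000 m = 2.04×10⁻³ Pa/m
Geostrophic balance (pressure-gradient force = Coriolis force):
V_g = (1/(fρ)) |∂P/∂n| = 2.04×10⁻³ / (1.28×10⁻⁴ × 1.12) = 14.3 m/s

14 m/s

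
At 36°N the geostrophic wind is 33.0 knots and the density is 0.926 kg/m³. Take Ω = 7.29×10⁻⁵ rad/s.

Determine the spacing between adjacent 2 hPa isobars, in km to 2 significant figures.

150 km

Coriolis parameter at 36°N:
f = 2Ω sin φ = 2 × 7.29×10⁻⁵ × sin 36° = 8.57×10⁻⁵ s⁻¹
Wind speed in SI: 33.0 knots = 17.0 m/s
Geostrophic balance rearranged: |∂P/∂n| = f ρ V_g
|∂P/∂n| = 8.57×10⁻⁵ × 0.926 × 17.0 = 1.35×10⁻³ Pa/m
Isobar spacing: Δn = ΔP/|∂P/∂n| = 200 Pa / 1.35×10⁻³ Pa/m = 148454 m ≈ 150 km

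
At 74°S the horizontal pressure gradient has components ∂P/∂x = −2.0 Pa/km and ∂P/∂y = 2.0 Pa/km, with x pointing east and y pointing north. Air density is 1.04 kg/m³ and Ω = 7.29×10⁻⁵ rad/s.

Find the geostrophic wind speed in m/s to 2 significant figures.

Coriolis parameter at 74°S:
f = 2Ω sin φ = 2 × 7.29×10⁻⁵ × sin 74° = 1.40×10⁻⁴ s⁻¹
In the Southern Hemisphere f is negative: f = −1.40×10⁻⁴ s⁻¹.
Component geostrophic relations (x east, y north):
u_g = −(1/(fρ)) ∂P/∂y,  v_g = (1/(fρ)) ∂P/∂x
u_g = −(2.0×10⁻³)/(−1.40×10⁻⁴ × 1.04) = 13.7 m/s;  v_g = (−2.0×10⁻³)/(−1.40×10⁻⁴ × 1.04) = 13.7 m/s
|V_g| = √(u_g² + v_g²) = 19.4 m/s

19 m/s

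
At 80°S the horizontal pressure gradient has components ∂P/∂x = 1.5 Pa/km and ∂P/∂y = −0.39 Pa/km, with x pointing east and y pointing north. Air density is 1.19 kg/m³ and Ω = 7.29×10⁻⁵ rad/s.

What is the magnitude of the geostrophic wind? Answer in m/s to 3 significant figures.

9.07 m/s

Coriolis parameter at 80°S:
f = 2Ω sin φ = 2 × 7.29×10⁻⁵ × sin 80° = 1.44×10⁻⁴ s⁻¹
In the Southern Hemisphere f is negative: f = −1.44×10⁻⁴ s⁻¹.
Component geostrophic relations (x east, y north):
u_g = −(1/(fρ)) ∂P/∂y,  v_g = (1/(fρ)) ∂P/∂x
u_g = −(−0.39×10⁻³)/(−1.44×10⁻⁴ × 1.19) = −2.28 m/s;  v_g = (1.5×10⁻³)/(−1.44×10⁻⁴ × 1.19) = −8.78 m/s
|V_g| = √(u_g² + v_g²) = 9.07 m/s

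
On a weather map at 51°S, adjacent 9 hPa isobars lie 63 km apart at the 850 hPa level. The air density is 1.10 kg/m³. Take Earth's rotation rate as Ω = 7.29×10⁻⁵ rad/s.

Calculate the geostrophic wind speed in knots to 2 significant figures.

Coriolis parameter at 51°S:
f = 2Ω sin φ = 2 × 7.29×10⁻⁵ × sin 51° = 1.13×10⁻⁴ s⁻¹
Pressure gradient: |∂P/∂n| = 900 Pa / 63000 m = 1.43×10⁻² Pa/m
Geostrophic balance (pressure-gradient force = Coriolis force):
V_g = (1/(fρ)) |∂P/∂n| = 1.43×10⁻² / (1.13×10⁻⁴ × 1.10) = 115 m/s
Converting: 115 m/s × 1.944 = 220 knots

220 knots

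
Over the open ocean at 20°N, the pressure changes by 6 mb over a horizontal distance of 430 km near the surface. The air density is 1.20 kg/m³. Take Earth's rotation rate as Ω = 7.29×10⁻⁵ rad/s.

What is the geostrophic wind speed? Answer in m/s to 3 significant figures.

23.3 m/s

Coriolis parameter at 20°N:
f = 2Ω sin φ = 2 × 7.29×10⁻⁵ × sin 20° = 4.99×10⁻⁵ s⁻¹
Pressure gradient: |∂P/∂n| = 600 Pa / 430000 m = 1.40×10⁻³ Pa/m
Geostrophic balance (pressure-gradient force = Coriolis force):
V_g = (1/(fρ)) |∂P/∂n| = 1.40×10⁻³ / (4.99×10⁻⁵ × 1.20) = 23.3 m/s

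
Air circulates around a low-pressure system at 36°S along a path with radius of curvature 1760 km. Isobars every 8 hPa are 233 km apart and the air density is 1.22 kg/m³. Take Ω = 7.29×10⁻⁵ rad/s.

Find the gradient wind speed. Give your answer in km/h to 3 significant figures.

99.9 km/h

Coriolis parameter at 36°S:
f = 2Ω sin φ = 2 × 7.29×10⁻⁵ × sin 36° = 8.57×10⁻⁵ s⁻¹
Pressure gradient: |∂P/∂n| = 800 Pa / 233000 m = 3.43×10⁻³ Pa/m
Geostrophic speed: V_g = |∂P/∂n|/(fρ) = 3.43×10⁻³/(8.57×10⁻⁵ × 1.22) = 32.8 m/s
Around a low, centrifugal force acts outward with Coriolis, so pressure-gradient force balances both:
(1/ρ)|∂P/∂n| = fV + V²/R  →  V² + fR·V − fR·V_g = 0
With fR = 8.57×10⁻⁵ × 1760×10³ m = 151 m/s:
V = [−fR + √((fR)² + 4 fR V_g)]/2 = [−151 + √(151² + 4×151×32.8)]/2 = 27.7 m/s
Subgeostrophic (V < V_g = 32.8 m/s), as expected around a low.
Converting: 27.7 m/s × 3.6 = 99.9 km/h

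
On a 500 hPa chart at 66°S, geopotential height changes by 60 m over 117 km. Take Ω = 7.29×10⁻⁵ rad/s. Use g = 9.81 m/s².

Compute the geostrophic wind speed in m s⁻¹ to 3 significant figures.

Coriolis parameter at 66°S:
f = 2Ω sin φ = 2 × 7.29×10⁻⁵ × sin 66° = 1.33×10⁻⁴ s⁻¹
Height gradient: |∂Z/∂n| = 60 m / 117000 m = 5.13×10⁻⁴
On a pressure surface, geostrophic balance gives V_g = (g/f)|∂Z/∂n|:
V_g = 9.81 × 5.13×10⁻⁴ / 1.33×10⁻⁴ = 37.8 m/s

37.8 m s⁻¹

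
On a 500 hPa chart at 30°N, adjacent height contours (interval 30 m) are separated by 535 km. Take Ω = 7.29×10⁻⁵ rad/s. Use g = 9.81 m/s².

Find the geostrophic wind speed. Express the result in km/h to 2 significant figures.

27 km/h

Coriolis parameter at 30°N:
f = 2Ω sin φ = 2 × 7.29×10⁻⁵ × sin 30° = 7.29×10⁻⁵ s⁻¹
Height gradient: |∂Z/∂n| = 30 m / 535000 m = 5.61×10⁻⁵
On a pressure surface, geostrophic balance gives V_g = (g/f)|∂Z/∂n|:
V_g = 9.81 × 5.61×10⁻⁵ / 7.29×10⁻⁵ = 7.55 m/s
Converting: 7.55 m/s × 3.6 = 27 km/h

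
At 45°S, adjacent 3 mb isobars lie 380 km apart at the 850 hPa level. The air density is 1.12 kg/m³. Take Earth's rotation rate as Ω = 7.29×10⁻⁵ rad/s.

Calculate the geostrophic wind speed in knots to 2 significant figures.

Coriolis parameter at 45°S:
f = 2Ω sin φ = 2 × 7.29×10⁻⁵ × sin 45° = 1.03×10⁻⁴ s⁻¹
Pressure gradient: |∂P/∂n| = 300 Pa / 380000 m = 7.89×10⁻⁴ Pa/m
Geostrophic balance (pressure-gradient force = Coriolis force):
V_g = (1/(fρ)) |∂P/∂n| = 7.89×10⁻⁴ / (1.03×10⁻⁴ × 1.12) = 6.84 m/s
Converting: 6.84 m/s × 1.944 = 13 knots

13 knots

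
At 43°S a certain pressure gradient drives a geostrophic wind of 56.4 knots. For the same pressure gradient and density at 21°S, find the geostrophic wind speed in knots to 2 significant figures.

110 knots

With the same pressure gradient and density, V_g ∝ 1/f ∝ 1/sin φ.
V₂ = V₁ · sin φ₁ / sin φ₂ = 56.4 × sin 43° / sin 21°
V₂ = 56.4 × 0.6820/0.3584 = 110 knots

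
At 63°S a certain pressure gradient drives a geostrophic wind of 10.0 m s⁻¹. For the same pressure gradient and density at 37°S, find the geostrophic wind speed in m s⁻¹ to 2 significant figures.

15 m s⁻¹

With the same pressure gradient and density, V_g ∝ 1/f ∝ 1/sin φ.
V₂ = V₁ · sin φ₁ / sin φ₂ = 10.0 × sin 63° / sin 37°
V₂ = 10.0 × 0.8910/0.6018 = 15 m s⁻¹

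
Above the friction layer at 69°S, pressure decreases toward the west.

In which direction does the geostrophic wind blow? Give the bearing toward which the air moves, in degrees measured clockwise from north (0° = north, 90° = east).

The pressure-gradient force points toward the west (bearing 270°).
Geostrophic balance: in the Southern Hemisphere the Coriolis force deflects motion to the left, so the geostrophic wind blows 90° to the left of the pressure-gradient force (low pressure on the right).
Rotating 270° by 90° counterclockwise gives 180° — the wind blows toward the south.

180°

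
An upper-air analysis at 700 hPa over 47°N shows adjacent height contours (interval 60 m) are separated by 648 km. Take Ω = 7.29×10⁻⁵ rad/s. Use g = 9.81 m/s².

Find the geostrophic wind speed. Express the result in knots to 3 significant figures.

Coriolis parameter at 47°N:
f = 2Ω sin φ = 2 × 7.29×10⁻⁵ × sin 47° = 1.07×10⁻⁴ s⁻¹
Height gradient: |∂Z/∂n| = 60 m / 648000 m = 9.26×10⁻⁵
On a pressure surface, geostrophic balance gives V_g = (g/f)|∂Z/∂n|:
V_g = 9.81 × 9.26×10⁻⁵ / 1.07×10⁻⁴ = 8.52 m/s
Converting: 8.52 m/s × 1.944 = 16.6 knots

16.6 knots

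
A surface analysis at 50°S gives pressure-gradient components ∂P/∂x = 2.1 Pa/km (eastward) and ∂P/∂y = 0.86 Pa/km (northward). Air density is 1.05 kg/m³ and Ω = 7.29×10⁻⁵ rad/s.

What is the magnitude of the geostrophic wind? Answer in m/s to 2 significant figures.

Coriolis parameter at 50°S:
f = 2Ω sin φ = 2 × 7.29×10⁻⁵ × sin 50° = 1.12×10⁻⁴ s⁻¹
In the Southern Hemisphere f is negative: f = −1.12×10⁻⁴ s⁻¹.
Component geostrophic relations (x east, y north):
u_g = −(1/(fρ)) ∂P/∂y,  v_g = (1/(fρ)) ∂P/∂x
u_g = −(0.86×10⁻³)/(−1.12×10⁻⁴ × 1.05) = 7.33 m/s;  v_g = (2.1×10⁻³)/(−1.12×10⁻⁴ × 1.05) = −17.9 m/s
|V_g| = √(u_g² + v_g²) = 19.4 m/s

19 m/s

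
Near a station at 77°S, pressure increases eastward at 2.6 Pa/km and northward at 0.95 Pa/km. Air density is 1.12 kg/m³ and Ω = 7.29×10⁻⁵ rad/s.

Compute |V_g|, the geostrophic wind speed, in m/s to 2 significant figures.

Coriolis parameter at 77°S:
f = 2Ω sin φ = 2 × 7.29×10⁻⁵ × sin 77° = 1.42×10⁻⁴ s⁻¹
In the Southern Hemisphere f is negative: f = −1.42×10⁻⁴ s⁻¹.
Component geostrophic relations (x east, y north):
u_g = −(1/(fρ)) ∂P/∂y,  v_g = (1/(fρ)) ∂P/∂x
u_g = −(0.95×10⁻³)/(−1.42×10⁻⁴ × 1.12) = 5.97 m/s;  v_g = (2.6×10⁻³)/(−1.42×10⁻⁴ × 1.12) = −16.3 m/s
|V_g| = √(u_g² + v_g²) = 17.4 m/s

17 m/s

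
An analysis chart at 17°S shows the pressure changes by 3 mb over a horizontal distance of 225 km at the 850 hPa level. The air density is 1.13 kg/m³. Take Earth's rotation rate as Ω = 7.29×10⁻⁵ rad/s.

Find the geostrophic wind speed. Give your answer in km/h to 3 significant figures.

99.6 km/h

Coriolis parameter at 17°S:
f = 2Ω sin φ = 2 × 7.29×10⁻⁵ × sin 17° = 4.26×10⁻⁵ s⁻¹
Pressure gradient: |∂P/∂n| = 300 Pa / 225000 m = 1.33×10⁻³ Pa/m
Geostrophic balance (pressure-gradient force = Coriolis force):
V_g = (1/(fρ)) |∂P/∂n| = 1.33×10⁻³ / (4.26×10⁻⁵ × 1.13) = 27.7 m/s
Converting: 27.7 m/s × 3.6 = 99.6 km/h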